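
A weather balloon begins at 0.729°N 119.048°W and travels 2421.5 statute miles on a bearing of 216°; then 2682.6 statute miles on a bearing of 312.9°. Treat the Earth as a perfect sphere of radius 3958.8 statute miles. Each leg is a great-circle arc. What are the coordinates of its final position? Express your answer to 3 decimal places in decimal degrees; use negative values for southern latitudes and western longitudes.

latitude 1.516°, longitude -168.660°

Apply the spherical direct solution leg by leg, carrying full precision between legs.
Leg 1: from (0.729°, -119.048°), δ = 2421.5/3958.8 = 0.611675 rad, θ = 216° → φ = -27.008°, λ = -141.310°.
Leg 2: from (-27.008°, -141.310°), δ = 2682.6/3958.8 = 0.677630 rad, θ = 312.9° → φ = 1.516°, λ = -168.660°.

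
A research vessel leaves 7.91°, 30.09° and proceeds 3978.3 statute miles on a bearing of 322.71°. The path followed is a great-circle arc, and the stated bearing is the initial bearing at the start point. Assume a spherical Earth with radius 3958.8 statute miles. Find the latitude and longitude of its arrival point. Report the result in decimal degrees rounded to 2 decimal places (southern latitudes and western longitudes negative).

latitude 47.64°, longitude -19.29°

δ = 3978.3/3958.8 = 1.004926 rad (57.5780°).
With φ₁ = 7.91° = 0.138056 rad and θ = 322.71° = 5.632352 rad:
sin φ₂ = sin φ₁ cos δ + cos φ₁ sin δ cos θ = (0.137617)(0.536151) + (0.990485)(0.844122)(0.795579) = 0.738960
φ₂ = asin(0.738960) = 0.831526 rad = 47.64°.
Δλ = atan2( sin θ sin δ cos φ₁ , cos δ − sin φ₁ sin φ₂ ) = atan2(-0.506545, 0.434457) = -0.861857 rad = -49.38°.
λ₂ = 30.09° + -49.38° = -19.29°.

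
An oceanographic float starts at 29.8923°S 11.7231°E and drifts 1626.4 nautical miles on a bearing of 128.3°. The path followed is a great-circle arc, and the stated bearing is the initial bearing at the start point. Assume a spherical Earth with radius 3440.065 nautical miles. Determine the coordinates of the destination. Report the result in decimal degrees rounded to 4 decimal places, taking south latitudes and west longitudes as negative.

Central angle δ = d/R = 0.472782 rad.
With φ₁ = -29.8923° = -0.521719 rad and θ = 128.3° = 2.239257 rad:
Applying the spherical law of cosines for sides, sin φ₂ = sin φ₁ cos δ + cos φ₁ sin δ cos θ = -0.688382, so φ₂ = -43.5021°.
Then Δλ = atan2(0.309818, 0.547235) = 0.515158 rad, from sin θ sin δ cos φ₁ over cos δ − sin φ₁ sin φ₂.
λ₂ = λ₁ + Δλ = 41.2395°.

latitude -43.5021°, longitude 41.2395°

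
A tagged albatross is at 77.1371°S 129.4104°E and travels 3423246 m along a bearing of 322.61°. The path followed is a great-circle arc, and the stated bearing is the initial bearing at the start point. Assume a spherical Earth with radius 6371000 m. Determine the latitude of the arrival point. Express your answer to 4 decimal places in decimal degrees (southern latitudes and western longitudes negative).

δ = 3423246/6371000 = 0.537317 rad (30.7860°).
With φ₁ = -77.1371° = -1.346296 rad and θ = 322.61° = 5.630607 rad:
sin φ₂ = sin φ₁ cos δ + cos φ₁ sin δ cos θ = (-0.974906)(0.859085) + (0.222619)(0.511833)(0.794521) = -0.746996
φ₂ = asin(-0.746996) = -0.843532 rad = -48.3308°.
For the longitude increment, Δλ = atan2( sin θ sin δ cos φ₁, cos δ − sin φ₁ sin φ₂ ) = atan2(-0.069191, 0.130834) = -27.8718°.
λ₂ = 129.4104° + -27.8718° = 101.5386°.

latitude -48.3308°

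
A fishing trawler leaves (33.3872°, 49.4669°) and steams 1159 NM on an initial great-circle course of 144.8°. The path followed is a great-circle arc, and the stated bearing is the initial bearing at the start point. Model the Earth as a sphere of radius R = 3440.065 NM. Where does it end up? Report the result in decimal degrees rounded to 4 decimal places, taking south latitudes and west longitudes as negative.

The arc subtends δ = 1159/3440.065 = 0.336912 rad at the centre.
Start latitude φ₁ = 0.582717 rad; initial bearing θ = 2.527237 rad.
Destination latitude: φ₂ = arcsin( sin φ₁ cos δ + cos φ₁ sin δ cos θ ) = arcsin(0.293808) = 17.0861°.
Δλ = atan2( sin θ sin δ cos φ₁ , cos δ − sin φ₁ sin φ₂ ) = atan2(0.159107, 0.782099) = 0.200697 rad = 11.4991°.
Hence λ₂ = 49.4669° + 11.4991° = 60.9660°.

latitude 17.0861°, longitude 60.9660°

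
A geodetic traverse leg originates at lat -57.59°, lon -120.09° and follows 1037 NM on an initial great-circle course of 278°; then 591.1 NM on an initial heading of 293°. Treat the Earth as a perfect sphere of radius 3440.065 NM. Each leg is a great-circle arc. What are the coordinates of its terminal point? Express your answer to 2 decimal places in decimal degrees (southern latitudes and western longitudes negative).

latitude -46.97°, longitude -161.70°

Apply the spherical direct solution leg by leg, carrying full precision between legs.
Leg 1: from (-57.59°, -120.09°), δ = 1037/3440.065 = 0.301448 rad, θ = 278° → φ = -51.63°, λ = -148.36°.
Leg 2: from (-51.63°, -148.36°), δ = 591.1/3440.065 = 0.171828 rad, θ = 293° → φ = -46.97°, λ = -161.70°.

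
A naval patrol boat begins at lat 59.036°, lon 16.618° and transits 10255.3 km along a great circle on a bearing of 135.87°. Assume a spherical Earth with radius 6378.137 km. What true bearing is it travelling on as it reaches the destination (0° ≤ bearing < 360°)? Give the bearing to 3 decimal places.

final bearing 156.982°

Central angle δ = d/R = 1.607883 rad.
Converting: φ₁ = 1.030373 rad, θ = 2.371379 rad.
sin φ₂ = sin φ₁ cos δ + cos φ₁ sin δ cos θ = (0.857491)(-0.037078) + (0.514499)(0.999312)(-0.717762) = -0.400829
φ₂ = asin(-0.400829) = -0.412421 rad = -23.630°.
For the longitude increment, Δλ = atan2( sin θ sin δ cos φ₁, cos δ − sin φ₁ sin φ₂ ) = atan2(0.357994, 0.306628) = 49.419°.
λ₂ = λ₁ + Δλ = 66.037°.
The forward bearing on arrival equals the back-azimuth from the destination plus 180°.
Back-azimuth from P₂ (-23.630°, 66.037°) to P₁ (59.036°, 16.618°), with Δλ' = λ₁ − λ₂ = -49.419°: atan2( sin Δλ' cos φ₁ , cos φ₂ sin φ₁ − sin φ₂ cos φ₁ cos Δλ' ) = 336.982°.
Final bearing = (336.982° + 180°) mod 360° = 156.982°.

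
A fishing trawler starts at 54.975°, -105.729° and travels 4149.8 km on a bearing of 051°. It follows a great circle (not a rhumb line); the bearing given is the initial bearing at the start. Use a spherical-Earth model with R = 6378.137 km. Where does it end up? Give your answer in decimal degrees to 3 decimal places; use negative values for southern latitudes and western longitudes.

latitude 60.502°, longitude -32.799°

Central angle δ = d/R = 0.650629 rad.
Start latitude φ₁ = 0.959495 rad; initial bearing θ = 0.890118 rad.
sin φ₂ = sin φ₁ cos δ + cos φ₁ sin δ cos θ = (0.818902)(0.795703) + (0.573934)(0.605687)(0.629320) = 0.870370
φ₂ = asin(0.870370) = 1.055952 rad = 60.502°.
Then Δλ = atan2(0.270155, 0.082956) = 1.272868 rad, from sin θ sin δ cos φ₁ over cos δ − sin φ₁ sin φ₂.
Hence λ₂ = -105.729° + 72.930° = -32.799°.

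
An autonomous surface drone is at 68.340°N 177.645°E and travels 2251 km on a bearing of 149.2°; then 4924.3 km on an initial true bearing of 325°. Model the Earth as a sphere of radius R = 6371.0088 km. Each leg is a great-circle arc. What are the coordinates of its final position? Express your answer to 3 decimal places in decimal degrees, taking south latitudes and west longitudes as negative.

Apply the spherical direct solution leg by leg, carrying full precision between legs.
Leg 1: from (68.340°, 177.645°), δ = 2251/6371.0088 = 0.353319 rad, θ = 149.2° → φ = 49.666°, λ = -166.468°.
Leg 2: from (49.666°, -166.468°), δ = 4924.3/6371.0088 = 0.772923 rad, θ = 325° → φ = 66.333°, λ = 107.439°.

latitude 66.333°, longitude 107.439°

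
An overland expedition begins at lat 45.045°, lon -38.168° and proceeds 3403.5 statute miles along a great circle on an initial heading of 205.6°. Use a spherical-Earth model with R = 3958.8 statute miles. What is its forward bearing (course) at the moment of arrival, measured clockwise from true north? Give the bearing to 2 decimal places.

The arc subtends δ = 3403.5/3958.8 = 0.859730 rad at the centre.
Converting: φ₁ = 0.786184 rad, θ = 3.588397 rad.
sin φ₂ = sin φ₁ cos δ + cos φ₁ sin δ cos θ = (0.707662)(0.652642) + (0.706551)(0.757667)(-0.901833) = -0.020928
φ₂ = asin(-0.020928) = -0.020930 rad = -1.199°.
For the longitude increment, Δλ = atan2( sin θ sin δ cos φ₁, cos δ − sin φ₁ sin φ₂ ) = atan2(-0.231309, 0.667452) = -19.114°.
Hence λ₂ = -38.168° + -19.114° = -57.282°.
The forward bearing on arrival equals the back-azimuth from the destination plus 180°.
Back-azimuth from P₂ (-1.20°, -57.28°) to P₁ (45.05°, -38.17°), with Δλ' = λ₁ − λ₂ = 19.11°: atan2( sin Δλ' cos φ₁ , cos φ₂ sin φ₁ − sin φ₂ cos φ₁ cos Δλ' ) = 17.78°.
Final bearing = (17.78° + 180°) mod 360° = 197.78°.

final bearing 197.78°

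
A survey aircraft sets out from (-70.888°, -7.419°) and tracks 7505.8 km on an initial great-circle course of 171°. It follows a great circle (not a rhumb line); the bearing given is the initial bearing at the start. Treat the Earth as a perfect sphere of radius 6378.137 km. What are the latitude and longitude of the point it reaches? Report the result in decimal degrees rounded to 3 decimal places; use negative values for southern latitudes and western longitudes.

The arc subtends δ = 7505.8/6378.137 = 1.176801 rad at the centre.
Converting: φ₁ = -1.237229 rad, θ = 2.984513 rad.
sin φ₂ = sin φ₁ cos δ + cos φ₁ sin δ cos θ = (-0.944880)(0.383880) + (0.327416)(0.923383)(-0.987688) = -0.661329
φ₂ = asin(-0.661329) = -0.722589 rad = -41.401°.
For the longitude increment, Δλ = atan2( sin θ sin δ cos φ₁, cos δ − sin φ₁ sin φ₂ ) = atan2(0.047295, -0.240996) = 168.897°.
λ₂ = λ₁ + Δλ = 161.478°.

latitude -41.401°, longitude 161.478°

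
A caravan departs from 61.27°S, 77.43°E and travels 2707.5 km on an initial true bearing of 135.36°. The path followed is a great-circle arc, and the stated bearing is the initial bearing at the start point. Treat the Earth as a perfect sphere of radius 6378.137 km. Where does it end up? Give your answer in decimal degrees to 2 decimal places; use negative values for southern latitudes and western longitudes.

latitude -70.04°, longitude 135.40°

Angular distance δ = d/R = 2707.5 / 6378.137 = 0.424497 rad.
Converting: φ₁ = -1.069363 rad, θ = 2.362478 rad.
Applying the spherical law of cosines for sides, sin φ₂ = sin φ₁ cos δ + cos φ₁ sin δ cos θ = -0.939933, so φ₂ = -70.04°.
Δλ = atan2( sin θ sin δ cos φ₁ , cos δ − sin φ₁ sin φ₂ ) = atan2(0.139107, 0.087024) = 1.011775 rad = 57.97°.
Hence λ₂ = 77.43° + 57.97° = 135.40°.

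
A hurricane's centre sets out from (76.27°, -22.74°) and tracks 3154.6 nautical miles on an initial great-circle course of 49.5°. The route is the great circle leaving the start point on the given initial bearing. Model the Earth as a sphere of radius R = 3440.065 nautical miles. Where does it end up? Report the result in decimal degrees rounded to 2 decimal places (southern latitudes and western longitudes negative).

The arc subtends δ = 3154.6/3440.065 = 0.917018 rad at the centre.
With φ₁ = 76.27° = 1.331163 rad and θ = 49.5° = 0.863938 rad:
sin φ₂ = sin φ₁ cos δ + cos φ₁ sin δ cos θ = (0.971425)(0.608190) + (0.237347)(0.793791)(0.649448) = 0.713170
φ₂ = asin(0.713170) = 0.794010 rad = 45.49°.
Δλ = atan2( sin θ sin δ cos φ₁ , cos δ − sin φ₁ sin φ₂ ) = atan2(0.143263, -0.084601) = 2.104220 rad = 120.56°.
Hence λ₂ = -22.74° + 120.56° = 97.82°.

latitude 45.49°, longitude 97.82°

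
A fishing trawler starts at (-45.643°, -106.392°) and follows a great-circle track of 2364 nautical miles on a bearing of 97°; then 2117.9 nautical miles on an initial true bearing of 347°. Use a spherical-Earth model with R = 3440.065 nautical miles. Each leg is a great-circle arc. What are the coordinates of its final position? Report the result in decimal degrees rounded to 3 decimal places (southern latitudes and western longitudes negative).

Apply the spherical direct solution leg by leg, carrying full precision between legs.
Leg 1: from (-45.643°, -106.392°), δ = 2364/3440.065 = 0.687196 rad, θ = 97° → φ = -37.356°, λ = -54.008°.
Leg 2: from (-37.356°, -54.008°), δ = 2117.9/3440.065 = 0.615657 rad, θ = 347° → φ = -2.756°, λ = -61.481°.

latitude -2.756°, longitude -61.481°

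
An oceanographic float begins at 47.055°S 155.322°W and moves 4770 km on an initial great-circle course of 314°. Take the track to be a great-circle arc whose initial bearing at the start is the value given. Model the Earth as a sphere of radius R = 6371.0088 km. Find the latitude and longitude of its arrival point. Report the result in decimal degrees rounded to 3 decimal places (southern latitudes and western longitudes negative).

latitude -12.363°, longitude 174.594°

Angular distance δ = d/R = 4770 / 6371.0088 = 0.748704 rad.
Converting: φ₁ = -0.821265 rad, θ = 5.480334 rad.
Applying the spherical law of cosines for sides, sin φ₂ = sin φ₁ cos δ + cos φ₁ sin δ cos θ = -0.214100, so φ₂ = -12.363°.
For the longitude increment, Δλ = atan2( sin θ sin δ cos φ₁, cos δ − sin φ₁ sin φ₂ ) = atan2(-0.333595, 0.575849) = -30.084°.
λ₂ = -155.322° + -30.084° = -185.406°, normalized to (−180°, 180°] → 174.594°.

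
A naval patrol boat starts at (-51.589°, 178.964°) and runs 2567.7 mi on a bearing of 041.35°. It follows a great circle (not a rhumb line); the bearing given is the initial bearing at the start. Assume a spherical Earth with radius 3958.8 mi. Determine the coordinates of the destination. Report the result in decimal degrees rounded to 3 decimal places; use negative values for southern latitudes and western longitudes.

Central angle δ = d/R = 0.648606 rad.
Start latitude φ₁ = -0.900398 rad; initial bearing θ = 0.721694 rad.
sin φ₂ = sin φ₁ cos δ + cos φ₁ sin δ cos θ = (-0.783574)(0.796927) + (0.621298)(0.604076)(0.750688) = -0.342710
φ₂ = asin(-0.342710) = -0.349800 rad = -20.042°.
Then Δλ = atan2(0.247952, 0.528388) = 0.438755 rad, from sin θ sin δ cos φ₁ over cos δ − sin φ₁ sin φ₂.
λ₂ = 178.964° + 25.139° = 204.103°, normalized to (−180°, 180°] → -155.897°.

latitude -20.042°, longitude -155.897°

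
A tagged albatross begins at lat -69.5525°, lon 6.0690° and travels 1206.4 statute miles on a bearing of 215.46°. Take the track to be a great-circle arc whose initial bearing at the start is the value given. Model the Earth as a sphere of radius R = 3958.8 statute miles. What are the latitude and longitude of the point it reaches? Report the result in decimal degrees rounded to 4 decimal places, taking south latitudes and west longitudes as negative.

latitude -78.2933°, longitude -53.0109°

Central angle δ = d/R = 0.304739 rad.
With φ₁ = -69.5525° = -1.213920 rad and θ = 215.46° = 3.760486 rad:
Destination latitude: φ₂ = arcsin( sin φ₁ cos δ + cos φ₁ sin δ cos θ ) = arcsin(-0.979199) = -78.2933°.
For the longitude increment, Δλ = atan2( sin θ sin δ cos φ₁, cos δ − sin φ₁ sin φ₂ ) = atan2(-0.060810, 0.036423) = -59.0799°.
λ₂ = λ₁ + Δλ = -53.0109°.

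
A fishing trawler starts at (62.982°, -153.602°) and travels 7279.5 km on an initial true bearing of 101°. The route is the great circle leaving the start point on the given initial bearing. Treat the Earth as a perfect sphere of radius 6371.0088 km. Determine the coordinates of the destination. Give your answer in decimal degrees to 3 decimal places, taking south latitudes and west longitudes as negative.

Central angle δ = d/R = 1.142598 rad.
Converting: φ₁ = 1.099243 rad, θ = 1.762783 rad.
sin φ₂ = sin φ₁ cos δ + cos φ₁ sin δ cos θ = (0.890864)(0.415233) + (0.454270)(0.909715)(-0.190809) = 0.291063
φ₂ = asin(0.291063) = 0.295337 rad = 16.922°.
Then Δλ = atan2(0.405664, 0.155935) = 1.203814 rad, from sin θ sin δ cos φ₁ over cos δ − sin φ₁ sin φ₂.
λ₂ = -153.602° + 68.973° = -84.629°.

latitude 16.922°, longitude -84.629°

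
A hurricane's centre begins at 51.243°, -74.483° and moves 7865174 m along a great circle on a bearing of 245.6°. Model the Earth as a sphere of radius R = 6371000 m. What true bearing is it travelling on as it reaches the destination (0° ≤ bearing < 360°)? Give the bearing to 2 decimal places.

δ = 7865174/6371000 = 1.234527 rad (70.7332°).
Converting: φ₁ = 0.894359 rad, θ = 4.286529 rad.
Applying the spherical law of cosines for sides, sin φ₂ = sin φ₁ cos δ + cos φ₁ sin δ cos θ = 0.013184, so φ₂ = 0.755°.
Then Δλ = atan2(-0.538175, 0.319686) = -1.034786 rad, from sin θ sin δ cos φ₁ over cos δ − sin φ₁ sin φ₂.
λ₂ = -74.483° + -59.289° = -133.772°.
The forward bearing on arrival equals the back-azimuth from the destination plus 180°.
Back-azimuth from P₂ (0.76°, -133.77°) to P₁ (51.24°, -74.48°), with Δλ' = λ₁ − λ₂ = 59.29°: atan2( sin Δλ' cos φ₁ , cos φ₂ sin φ₁ − sin φ₂ cos φ₁ cos Δλ' ) = 34.76°.
Final bearing = (34.76° + 180°) mod 360° = 214.76°.

final bearing 214.76°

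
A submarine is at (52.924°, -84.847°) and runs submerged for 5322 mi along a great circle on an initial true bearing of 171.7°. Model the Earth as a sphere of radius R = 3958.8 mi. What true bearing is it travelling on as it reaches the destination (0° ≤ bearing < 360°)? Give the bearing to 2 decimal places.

δ = 5322/3958.8 = 1.344347 rad (77.0254°).
Start latitude φ₁ = 0.923698 rad; initial bearing θ = 2.996730 rad.
Applying the spherical law of cosines for sides, sin φ₂ = sin φ₁ cos δ + cos φ₁ sin δ cos θ = -0.402199, so φ₂ = -23.716°.
For the longitude increment, Δλ = atan2( sin θ sin δ cos φ₁, cos δ − sin φ₁ sin φ₂ ) = atan2(0.084807, 0.545408) = 8.838°.
λ₂ = -84.847° + 8.838° = -76.009°.
The forward bearing on arrival equals the back-azimuth from the destination plus 180°.
Back-azimuth from P₂ (-23.72°, -76.01°) to P₁ (52.92°, -84.85°), with Δλ' = λ₁ − λ₂ = -8.84°: atan2( sin Δλ' cos φ₁ , cos φ₂ sin φ₁ − sin φ₂ cos φ₁ cos Δλ' ) = 354.55°.
Final bearing = (354.55° + 180°) mod 360° = 174.55°.

final bearing 174.55°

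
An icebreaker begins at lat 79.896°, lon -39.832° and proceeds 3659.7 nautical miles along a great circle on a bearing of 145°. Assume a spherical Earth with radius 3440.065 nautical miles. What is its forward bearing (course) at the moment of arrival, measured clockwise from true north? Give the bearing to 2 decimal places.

final bearing 173.83°

The arc subtends δ = 3659.7/3440.065 = 1.063846 rad at the centre.
Converting: φ₁ = 1.394448 rad, θ = 2.530727 rad.
Applying the spherical law of cosines for sides, sin φ₂ = sin φ₁ cos δ + cos φ₁ sin δ cos θ = 0.352349, so φ₂ = 20.631°.
For the longitude increment, Δλ = atan2( sin θ sin δ cos φ₁, cos δ − sin φ₁ sin φ₂ ) = atan2(0.087970, 0.138628) = 32.398°.
λ₂ = λ₁ + Δλ = -7.434°.
The forward bearing on arrival equals the back-azimuth from the destination plus 180°.
Back-azimuth from P₂ (20.63°, -7.43°) to P₁ (79.90°, -39.83°), with Δλ' = λ₁ − λ₂ = -32.40°: atan2( sin Δλ' cos φ₁ , cos φ₂ sin φ₁ − sin φ₂ cos φ₁ cos Δλ' ) = 353.83°.
Final bearing = (353.83° + 180°) mod 360° = 173.83°.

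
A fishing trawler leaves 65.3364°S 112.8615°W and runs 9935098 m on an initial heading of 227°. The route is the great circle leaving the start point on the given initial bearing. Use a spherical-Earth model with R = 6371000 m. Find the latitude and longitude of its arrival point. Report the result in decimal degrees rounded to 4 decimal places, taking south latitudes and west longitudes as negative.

latitude -17.1519°, longitude 117.0761°

The arc subtends δ = 9935098/6371000 = 1.559425 rad at the centre.
Start latitude φ₁ = -1.140335 rad; initial bearing θ = 3.961897 rad.
sin φ₂ = sin φ₁ cos δ + cos φ₁ sin δ cos θ = (-0.908773)(0.011371) + (0.417290)(0.999935)(-0.681998) = -0.294906
φ₂ = asin(-0.294906) = -0.299357 rad = -17.1519°.
Then Δλ = atan2(-0.305167, -0.256632) = -2.270017 rad, from sin θ sin δ cos φ₁ over cos δ − sin φ₁ sin φ₂.
λ₂ = -112.8615° + -130.0624° = -242.9239°, normalized to (−180°, 180°] → 117.0761°.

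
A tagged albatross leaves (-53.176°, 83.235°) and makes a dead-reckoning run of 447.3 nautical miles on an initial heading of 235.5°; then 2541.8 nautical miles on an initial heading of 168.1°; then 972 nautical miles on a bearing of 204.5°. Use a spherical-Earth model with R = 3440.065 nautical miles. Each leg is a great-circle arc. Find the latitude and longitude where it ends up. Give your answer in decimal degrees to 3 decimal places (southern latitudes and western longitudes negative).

Apply the spherical direct solution leg by leg, carrying full precision between legs.
Leg 1: from (-53.176°, 83.235°), δ = 447.3/3440.065 = 0.130027 rad, θ = 235.5° → φ = -56.902°, λ = 71.950°.
Leg 2: from (-56.902°, 71.950°), δ = 2541.8/3440.065 = 0.738881 rad, θ = 168.1° → φ = -78.274°, λ = -151.151°.
Leg 3: from (-78.274°, -151.151°), δ = 972/3440.065 = 0.282553 rad, θ = 204.5° → φ = -82.687°, λ = 94.129°.

latitude -82.687°, longitude 94.129°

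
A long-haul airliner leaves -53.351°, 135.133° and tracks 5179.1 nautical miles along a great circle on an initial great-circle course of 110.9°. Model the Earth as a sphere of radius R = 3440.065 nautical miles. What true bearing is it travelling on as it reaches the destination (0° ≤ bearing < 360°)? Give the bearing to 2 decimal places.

δ = 5179.1/3440.065 = 1.505524 rad (86.2602°).
Converting: φ₁ = -0.931151 rad, θ = 1.935570 rad.
sin φ₂ = sin φ₁ cos δ + cos φ₁ sin δ cos θ = (-0.802307)(0.065226) + (0.596911)(0.997871)(-0.356738) = -0.264819
φ₂ = asin(-0.264819) = -0.268016 rad = -15.356°.
For the longitude increment, Δλ = atan2( sin θ sin δ cos φ₁, cos δ − sin φ₁ sin φ₂ ) = atan2(0.556450, -0.147240) = 104.821°.
λ₂ = 135.133° + 104.821° = 239.954°, normalized to (−180°, 180°] → -120.046°.
The forward bearing on arrival equals the back-azimuth from the destination plus 180°.
Back-azimuth from P₂ (-15.36°, -120.05°) to P₁ (-53.35°, 135.13°), with Δλ' = λ₁ − λ₂ = 255.18°: atan2( sin Δλ' cos φ₁ , cos φ₂ sin φ₁ − sin φ₂ cos φ₁ cos Δλ' ) = 215.33°.
Final bearing = (215.33° + 180°) mod 360° = 35.33°.

final bearing 35.33°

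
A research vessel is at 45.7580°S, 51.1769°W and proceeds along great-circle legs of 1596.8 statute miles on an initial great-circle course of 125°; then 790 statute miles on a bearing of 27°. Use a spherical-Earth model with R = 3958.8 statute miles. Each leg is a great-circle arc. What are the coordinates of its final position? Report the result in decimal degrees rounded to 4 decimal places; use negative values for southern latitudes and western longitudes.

Apply the spherical direct solution leg by leg, carrying full precision between legs.
Leg 1: from (-45.7580°, -51.1769°), δ = 1596.8/3958.8 = 0.403355 rad, θ = 125° → φ = -54.6844°, λ = -17.3842°.
Leg 2: from (-54.6844°, -17.3842°), δ = 790/3958.8 = 0.199555 rad, θ = 27° → φ = -44.2414°, λ = -10.1675°.

latitude -44.2414°, longitude -10.1675°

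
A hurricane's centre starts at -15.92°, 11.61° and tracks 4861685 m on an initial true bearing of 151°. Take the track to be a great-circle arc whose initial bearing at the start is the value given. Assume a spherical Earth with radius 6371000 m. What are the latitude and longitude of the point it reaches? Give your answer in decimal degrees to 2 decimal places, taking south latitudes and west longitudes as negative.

latitude -51.22°, longitude 43.95°

Central angle δ = d/R = 0.763096 rad.
With φ₁ = -15.92° = -0.277856 rad and θ = 151° = 2.635447 rad:
Applying the spherical law of cosines for sides, sin φ₂ = sin φ₁ cos δ + cos φ₁ sin δ cos θ = -0.779552, so φ₂ = -51.22°.
Δλ = atan2( sin θ sin δ cos φ₁ , cos δ − sin φ₁ sin φ₂ ) = atan2(0.322230, 0.508873) = 0.564491 rad = 32.34°.
λ₂ = 11.61° + 32.34° = 43.95°.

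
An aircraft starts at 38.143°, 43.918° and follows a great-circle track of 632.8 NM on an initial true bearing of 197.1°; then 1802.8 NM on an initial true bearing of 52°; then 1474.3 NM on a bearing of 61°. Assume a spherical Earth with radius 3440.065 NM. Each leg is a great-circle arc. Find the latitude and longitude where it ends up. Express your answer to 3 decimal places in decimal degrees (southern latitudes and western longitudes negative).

Apply the spherical direct solution leg by leg, carrying full precision between legs.
Leg 1: from (38.143°, 43.918°), δ = 632.8/3440.065 = 0.183950 rad, θ = 197.1° → φ = 28.015°, λ = 40.425°.
Leg 2: from (28.015°, 40.425°), δ = 1802.8/3440.065 = 0.524060 rad, θ = 52° → φ = 42.738°, λ = 72.897°.
Leg 3: from (42.738°, 72.897°), δ = 1474.3/3440.065 = 0.428567 rad, θ = 61° → φ = 49.929°, λ = 107.272°.

latitude 49.929°, longitude 107.272°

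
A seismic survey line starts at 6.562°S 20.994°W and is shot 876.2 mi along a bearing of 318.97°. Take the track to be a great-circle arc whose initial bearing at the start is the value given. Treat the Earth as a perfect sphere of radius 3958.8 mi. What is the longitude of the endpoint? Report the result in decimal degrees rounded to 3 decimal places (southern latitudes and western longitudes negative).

δ = 876.2/3958.8 = 0.221330 rad (12.6813°).
Start latitude φ₁ = -0.114529 rad; initial bearing θ = 5.567077 rad.
Destination latitude: φ₂ = arcsin( sin φ₁ cos δ + cos φ₁ sin δ cos θ ) = arcsin(0.053028) = 3.040°.
Then Δλ = atan2(-0.143165, 0.981666) = -0.144818 rad, from sin θ sin δ cos φ₁ over cos δ − sin φ₁ sin φ₂.
Hence λ₂ = -20.994° + -8.297° = -29.291°.

longitude -29.291°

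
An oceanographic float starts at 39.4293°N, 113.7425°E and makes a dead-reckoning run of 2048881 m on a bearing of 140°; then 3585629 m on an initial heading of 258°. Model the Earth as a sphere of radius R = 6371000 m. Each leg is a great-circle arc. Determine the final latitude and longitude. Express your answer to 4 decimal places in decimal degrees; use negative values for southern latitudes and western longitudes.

latitude 14.5098°, longitude 94.0275°

Apply the spherical direct solution leg by leg, carrying full precision between legs.
Leg 1: from (39.4293°, 113.7425°), δ = 2048881/6371000 = 0.321595 rad, θ = 140° → φ = 24.5533°, λ = 126.6496°.
Leg 2: from (24.5533°, 126.6496°), δ = 3585629/6371000 = 0.562805 rad, θ = 258° → φ = 14.5098°, λ = 94.0275°.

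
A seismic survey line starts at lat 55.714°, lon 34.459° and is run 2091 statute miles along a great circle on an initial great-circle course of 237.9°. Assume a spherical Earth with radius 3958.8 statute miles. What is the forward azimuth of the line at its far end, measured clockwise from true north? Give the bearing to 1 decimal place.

Central angle δ = d/R = 0.528190 rad.
Converting: φ₁ = 0.972393 rad, θ = 4.152138 rad.
Destination latitude: φ₂ = arcsin( sin φ₁ cos δ + cos φ₁ sin δ cos θ ) = arcsin(0.562773) = 34.248°.
Δλ = atan2( sin θ sin δ cos φ₁ , cos δ − sin φ₁ sin φ₂ ) = atan2(-0.240497, 0.398737) = -0.542731 rad = -31.096°.
λ₂ = λ₁ + Δλ = 3.363°.
The forward bearing on arrival equals the back-azimuth from the destination plus 180°.
Back-azimuth from P₂ (34.2°, 3.4°) to P₁ (55.7°, 34.5°), with Δλ' = λ₁ − λ₂ = 31.1°: atan2( sin Δλ' cos φ₁ , cos φ₂ sin φ₁ − sin φ₂ cos φ₁ cos Δλ' ) = 35.3°.
Final bearing = (35.3° + 180°) mod 360° = 215.3°.

final bearing 215.3°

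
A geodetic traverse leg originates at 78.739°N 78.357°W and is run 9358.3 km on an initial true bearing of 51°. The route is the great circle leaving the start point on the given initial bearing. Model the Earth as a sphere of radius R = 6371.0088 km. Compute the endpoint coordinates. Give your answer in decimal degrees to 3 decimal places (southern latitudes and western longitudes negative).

Central angle δ = d/R = 1.468888 rad.
With φ₁ = 78.739° = 1.374255 rad and θ = 51° = 0.890118 rad:
Destination latitude: φ₂ = arcsin( sin φ₁ cos δ + cos φ₁ sin δ cos θ ) = arcsin(0.222028) = 12.828°.
Δλ = atan2( sin θ sin δ cos φ₁ , cos δ − sin φ₁ sin φ₂ ) = atan2(0.150973, -0.116022) = 2.226031 rad = 127.542°.
Hence λ₂ = -78.357° + 127.542° = 49.185°.

latitude 12.828°, longitude 49.185°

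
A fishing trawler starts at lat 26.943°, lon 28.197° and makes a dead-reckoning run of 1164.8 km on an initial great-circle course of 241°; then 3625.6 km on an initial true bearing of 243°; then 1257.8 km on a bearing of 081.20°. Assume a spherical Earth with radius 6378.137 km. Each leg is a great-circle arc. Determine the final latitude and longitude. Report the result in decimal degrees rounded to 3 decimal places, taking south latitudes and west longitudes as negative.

Apply the spherical direct solution leg by leg, carrying full precision between legs.
Leg 1: from (26.943°, 28.197°), δ = 1164.8/6378.137 = 0.182624 rad, θ = 241° → φ = 21.536°, λ = 18.365°.
Leg 2: from (21.536°, 18.365°), δ = 3625.6/6378.137 = 0.568442 rad, θ = 243° → φ = 4.705°, λ = -10.403°.
Leg 3: from (4.705°, -10.403°), δ = 1257.8/6378.137 = 0.197205 rad, θ = 81.2° → φ = 6.333°, λ = 0.830°.

latitude 6.333°, longitude 0.830°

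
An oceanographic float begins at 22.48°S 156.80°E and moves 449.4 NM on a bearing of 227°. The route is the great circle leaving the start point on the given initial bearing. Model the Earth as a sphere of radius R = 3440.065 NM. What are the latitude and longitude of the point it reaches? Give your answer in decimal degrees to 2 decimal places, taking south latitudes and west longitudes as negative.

The arc subtends δ = 449.4/3440.065 = 0.130637 rad at the centre.
With φ₁ = -22.48° = -0.392350 rad and θ = 227° = 3.961897 rad:
Destination latitude: φ₂ = arcsin( sin φ₁ cos δ + cos φ₁ sin δ cos θ ) = arcsin(-0.461193) = -27.46°.
Then Δλ = atan2(-0.088031, 0.815137) = -0.107579 rad, from sin θ sin δ cos φ₁ over cos δ − sin φ₁ sin φ₂.
λ₂ = 156.80° + -6.16° = 150.64°.

latitude -27.46°, longitude 150.64°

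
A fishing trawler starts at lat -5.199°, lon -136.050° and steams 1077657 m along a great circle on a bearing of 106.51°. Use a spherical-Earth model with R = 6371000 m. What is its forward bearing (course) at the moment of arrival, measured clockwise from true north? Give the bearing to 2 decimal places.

final bearing 105.44°

δ = 1077657/6371000 = 0.169150 rad (9.6916°).
With φ₁ = -5.199° = -0.090740 rad and θ = 106.51° = 1.858950 rad:
Applying the spherical law of cosines for sides, sin φ₂ = sin φ₁ cos δ + cos φ₁ sin δ cos θ = -0.136966, so φ₂ = -7.872°.
For the longitude increment, Δλ = atan2( sin θ sin δ cos φ₁, cos δ − sin φ₁ sin φ₂ ) = atan2(0.160740, 0.973317) = 9.378°.
λ₂ = -136.050° + 9.378° = -126.672°.
The forward bearing on arrival equals the back-azimuth from the destination plus 180°.
Back-azimuth from P₂ (-7.87°, -126.67°) to P₁ (-5.20°, -136.05°), with Δλ' = λ₁ − λ₂ = -9.38°: atan2( sin Δλ' cos φ₁ , cos φ₂ sin φ₁ − sin φ₂ cos φ₁ cos Δλ' ) = 285.44°.
Final bearing = (285.44° + 180°) mod 360° = 105.44°.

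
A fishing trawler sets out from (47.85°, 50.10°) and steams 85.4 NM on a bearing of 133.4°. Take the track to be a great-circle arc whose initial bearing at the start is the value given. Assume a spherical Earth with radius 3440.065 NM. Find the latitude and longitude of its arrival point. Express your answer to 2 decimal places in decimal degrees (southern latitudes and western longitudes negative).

δ = 85.4/3440.065 = 0.024825 rad (1.4224°).
Converting: φ₁ = 0.835140 rad, θ = 2.328269 rad.
Applying the spherical law of cosines for sides, sin φ₂ = sin φ₁ cos δ + cos φ₁ sin δ cos θ = 0.729717, so φ₂ = 46.86°.
For the longitude increment, Δλ = atan2( sin θ sin δ cos φ₁, cos δ − sin φ₁ sin φ₂ ) = atan2(0.012103, 0.458687) = 1.51°.
Hence λ₂ = 50.10° + 1.51° = 51.61°.

latitude 46.86°, longitude 51.61°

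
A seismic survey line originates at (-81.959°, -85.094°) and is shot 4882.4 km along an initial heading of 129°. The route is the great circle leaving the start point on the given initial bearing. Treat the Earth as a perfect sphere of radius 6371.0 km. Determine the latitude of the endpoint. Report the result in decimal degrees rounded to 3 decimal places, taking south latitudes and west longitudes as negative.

latitude -50.752°

Angular distance δ = d/R = 4882.4 / 6371 = 0.766348 rad.
Converting: φ₁ = -1.430454 rad, θ = 2.251475 rad.
Destination latitude: φ₂ = arcsin( sin φ₁ cos δ + cos φ₁ sin δ cos θ ) = arcsin(-0.774415) = -50.752°.
Δλ = atan2( sin θ sin δ cos φ₁ , cos δ − sin φ₁ sin φ₂ ) = atan2(0.075390, -0.046353) = 2.122053 rad = 121.585°.
Hence λ₂ = -85.094° + 121.585° = 36.491°.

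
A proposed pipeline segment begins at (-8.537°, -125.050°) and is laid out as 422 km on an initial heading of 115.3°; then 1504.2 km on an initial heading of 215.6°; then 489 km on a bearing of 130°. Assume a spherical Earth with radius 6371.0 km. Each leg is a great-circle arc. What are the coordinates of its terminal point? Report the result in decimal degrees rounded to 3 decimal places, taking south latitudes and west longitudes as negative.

latitude -23.790°, longitude -126.271°

Apply the spherical direct solution leg by leg, carrying full precision between legs.
Leg 1: from (-8.537°, -125.050°), δ = 422/6371 = 0.066238 rad, θ = 115.3° → φ = -10.142°, λ = -121.565°.
Leg 2: from (-10.142°, -121.565°), δ = 1504.2/6371 = 0.236101 rad, θ = 215.6° → φ = -21.004°, λ = -129.952°.
Leg 3: from (-21.004°, -129.952°), δ = 489/6371 = 0.076754 rad, θ = 130° → φ = -23.790°, λ = -126.271°.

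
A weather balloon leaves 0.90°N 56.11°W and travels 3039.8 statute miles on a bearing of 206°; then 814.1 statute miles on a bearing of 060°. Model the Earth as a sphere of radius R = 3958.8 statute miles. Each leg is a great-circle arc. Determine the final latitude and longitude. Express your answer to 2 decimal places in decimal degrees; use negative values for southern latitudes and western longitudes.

Apply the spherical direct solution leg by leg, carrying full precision between legs.
Leg 1: from (0.90°, -56.11°), δ = 3039.8/3958.8 = 0.767859 rad, θ = 206° → φ = -37.80°, λ = -78.78°.
Leg 2: from (-37.80°, -78.78°), δ = 814.1/3958.8 = 0.205643 rad, θ = 60° → φ = -31.29°, λ = -66.83°.

latitude -31.29°, longitude -66.83°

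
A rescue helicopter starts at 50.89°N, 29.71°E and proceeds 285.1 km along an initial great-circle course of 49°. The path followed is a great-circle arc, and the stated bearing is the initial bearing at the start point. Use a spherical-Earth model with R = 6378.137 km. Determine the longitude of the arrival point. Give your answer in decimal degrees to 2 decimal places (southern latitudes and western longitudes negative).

longitude 32.89°

The arc subtends δ = 285.1/6378.137 = 0.044700 rad at the centre.
With φ₁ = 50.89° = 0.888198 rad and θ = 49° = 0.855211 rad:
Destination latitude: φ₂ = arcsin( sin φ₁ cos δ + cos φ₁ sin δ cos θ ) = arcsin(0.793654) = 52.53°.
Then Δλ = atan2(0.021273, 0.383176) = 0.055462 rad, from sin θ sin δ cos φ₁ over cos δ − sin φ₁ sin φ₂.
λ₂ = 29.71° + 3.18° = 32.89°.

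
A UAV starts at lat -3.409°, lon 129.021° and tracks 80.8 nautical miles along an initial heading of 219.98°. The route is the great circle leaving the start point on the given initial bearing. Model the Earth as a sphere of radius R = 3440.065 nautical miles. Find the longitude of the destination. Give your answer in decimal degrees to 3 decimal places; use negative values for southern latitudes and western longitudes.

longitude 128.154°

Central angle δ = d/R = 0.023488 rad.
Start latitude φ₁ = -0.059498 rad; initial bearing θ = 3.839375 rad.
Applying the spherical law of cosines for sides, sin φ₂ = sin φ₁ cos δ + cos φ₁ sin δ cos θ = -0.077411, so φ₂ = -4.440°.
Then Δλ = atan2(-0.015063, 0.995121) = -0.015136 rad, from sin θ sin δ cos φ₁ over cos δ − sin φ₁ sin φ₂.
λ₂ = 129.021° + -0.867° = 128.154°.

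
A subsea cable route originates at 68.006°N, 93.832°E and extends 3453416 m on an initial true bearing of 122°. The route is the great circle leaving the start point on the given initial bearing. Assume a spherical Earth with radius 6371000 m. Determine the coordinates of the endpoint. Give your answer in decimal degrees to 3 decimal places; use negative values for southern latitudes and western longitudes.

Angular distance δ = d/R = 3453416 / 6371000 = 0.542052 rad.
Start latitude φ₁ = 1.186929 rad; initial bearing θ = 2.129302 rad.
Destination latitude: φ₂ = arcsin( sin φ₁ cos δ + cos φ₁ sin δ cos θ ) = arcsin(0.691923) = 43.783°.
Then Δλ = atan2(0.163849, 0.215085) = 0.651004 rad, from sin θ sin δ cos φ₁ over cos δ − sin φ₁ sin φ₂.
λ₂ = λ₁ + Δλ = 131.132°.

latitude 43.783°, longitude 131.132°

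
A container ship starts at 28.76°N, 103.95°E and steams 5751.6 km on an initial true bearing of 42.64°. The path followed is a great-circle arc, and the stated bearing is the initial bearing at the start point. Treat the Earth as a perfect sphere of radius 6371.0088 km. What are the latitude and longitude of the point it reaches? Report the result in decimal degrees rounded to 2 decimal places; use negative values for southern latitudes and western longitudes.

The arc subtends δ = 5751.6/6371.0088 = 0.902777 rad at the centre.
With φ₁ = 28.76° = 0.501957 rad and θ = 42.64° = 0.744208 rad:
Destination latitude: φ₂ = arcsin( sin φ₁ cos δ + cos φ₁ sin δ cos θ ) = arcsin(0.804298) = 53.54°.
For the longitude increment, Δλ = atan2( sin θ sin δ cos φ₁, cos δ − sin φ₁ sin φ₂ ) = atan2(0.466185, 0.232451) = 63.50°.
λ₂ = 103.95° + 63.50° = 167.45°.

latitude 53.54°, longitude 167.45°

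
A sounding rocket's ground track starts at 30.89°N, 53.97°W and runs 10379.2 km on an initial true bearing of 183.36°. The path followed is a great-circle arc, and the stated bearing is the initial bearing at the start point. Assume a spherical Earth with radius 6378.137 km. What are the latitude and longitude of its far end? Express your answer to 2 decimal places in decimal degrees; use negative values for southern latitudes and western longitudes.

latitude -62.17°, longitude -61.17°

The arc subtends δ = 10379.2/6378.137 = 1.627309 rad at the centre.
Converting: φ₁ = 0.539132 rad, θ = 3.200236 rad.
Destination latitude: φ₂ = arcsin( sin φ₁ cos δ + cos φ₁ sin δ cos θ ) = arcsin(-0.884309) = -62.17°.
Δλ = atan2( sin θ sin δ cos φ₁ , cos δ − sin φ₁ sin φ₂ ) = atan2(-0.050216, 0.397514) = -0.125659 rad = -7.20°.
λ₂ = λ₁ + Δλ = -61.17°.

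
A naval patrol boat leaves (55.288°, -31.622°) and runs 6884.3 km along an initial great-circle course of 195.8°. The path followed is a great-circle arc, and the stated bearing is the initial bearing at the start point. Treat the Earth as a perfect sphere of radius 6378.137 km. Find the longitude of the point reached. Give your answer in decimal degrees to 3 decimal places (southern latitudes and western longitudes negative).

Angular distance δ = d/R = 6884.3 / 6378.137 = 1.079359 rad.
Converting: φ₁ = 0.964958 rad, θ = 3.417355 rad.
Destination latitude: φ₂ = arcsin( sin φ₁ cos δ + cos φ₁ sin δ cos θ ) = arcsin(-0.095183) = -5.462°.
For the longitude increment, Δλ = atan2( sin θ sin δ cos φ₁, cos δ − sin φ₁ sin φ₂ ) = atan2(-0.136701, 0.550137) = -13.955°.
λ₂ = -31.622° + -13.955° = -45.577°.

longitude -45.577°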